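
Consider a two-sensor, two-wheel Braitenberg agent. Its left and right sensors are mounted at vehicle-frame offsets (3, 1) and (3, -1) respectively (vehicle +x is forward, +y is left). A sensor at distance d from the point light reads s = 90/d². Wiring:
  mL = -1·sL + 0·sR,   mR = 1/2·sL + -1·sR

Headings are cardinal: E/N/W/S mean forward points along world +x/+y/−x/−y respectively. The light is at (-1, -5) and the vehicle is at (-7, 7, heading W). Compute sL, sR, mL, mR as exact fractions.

45/101 9/25 -45/101 -693/5050

left sensor world pos  = (-10, 6); dL² = 202
right sensor world pos = (-10, 8); dR² = 250
sL = 90/202 = 45/101
sR = 90/250 = 9/25
mL = -1·sL + 0·sR = -45/101
mR = 1/2·sL + -1·sR = -693/5050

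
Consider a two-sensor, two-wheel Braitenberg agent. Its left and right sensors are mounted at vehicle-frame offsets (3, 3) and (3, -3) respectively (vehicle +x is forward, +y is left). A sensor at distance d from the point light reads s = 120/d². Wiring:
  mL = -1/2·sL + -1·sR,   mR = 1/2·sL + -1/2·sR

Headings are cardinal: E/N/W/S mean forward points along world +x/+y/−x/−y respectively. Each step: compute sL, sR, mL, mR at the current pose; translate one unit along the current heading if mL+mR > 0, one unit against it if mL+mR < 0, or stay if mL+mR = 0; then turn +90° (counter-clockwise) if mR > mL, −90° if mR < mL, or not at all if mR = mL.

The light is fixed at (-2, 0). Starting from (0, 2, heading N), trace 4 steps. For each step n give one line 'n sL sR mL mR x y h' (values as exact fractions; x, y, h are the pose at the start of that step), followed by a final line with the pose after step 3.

n=0: pose=(0,2,N); sL=60/13, sR=12/5; mL=-306/65, mR=72/65; mL+mR=-18/5 → advance -1; mR−mL=378/65 → turn +1·90°
n=1: pose=(0,1,W); sL=24, sR=120/17; mL=-324/17, mR=144/17; mL+mR=-180/17 → advance -1; mR−mL=468/17 → turn +1·90°
n=2: pose=(1,1,S); sL=3, sR=30; mL=-63/2, mR=-27/2; mL+mR=-45 → advance -1; mR−mL=18 → turn +1·90°
n=3: pose=(1,2,E); sL=120/61, sR=120/37; mL=-9540/2257, mR=-1440/2257; mL+mR=-180/37 → advance -1; mR−mL=8100/2257 → turn +1·90°

0 60/13 12/5 -306/65 72/65 0 2 N
1 24 120/17 -324/17 144/17 0 1 W
2 3 30 -63/2 -27/2 1 1 S
3 120/61 120/37 -9540/2257 -1440/2257 1 2 E
final 0 2 N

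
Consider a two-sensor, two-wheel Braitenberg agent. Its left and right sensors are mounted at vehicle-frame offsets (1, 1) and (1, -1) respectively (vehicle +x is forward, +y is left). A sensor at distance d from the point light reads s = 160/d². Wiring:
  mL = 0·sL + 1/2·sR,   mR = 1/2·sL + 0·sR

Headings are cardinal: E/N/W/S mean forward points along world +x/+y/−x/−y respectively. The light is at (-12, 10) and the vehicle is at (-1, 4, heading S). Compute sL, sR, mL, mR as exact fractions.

left sensor world pos  = (0, 3); dL² = 193
right sensor world pos = (-2, 3); dR² = 149
sL = 160/193 = 160/193
sR = 160/149 = 160/149
mL = 0·sL + 1/2·sR = 80/149
mR = 1/2·sL + 0·sR = 80/193

160/193 160/149 80/149 80/193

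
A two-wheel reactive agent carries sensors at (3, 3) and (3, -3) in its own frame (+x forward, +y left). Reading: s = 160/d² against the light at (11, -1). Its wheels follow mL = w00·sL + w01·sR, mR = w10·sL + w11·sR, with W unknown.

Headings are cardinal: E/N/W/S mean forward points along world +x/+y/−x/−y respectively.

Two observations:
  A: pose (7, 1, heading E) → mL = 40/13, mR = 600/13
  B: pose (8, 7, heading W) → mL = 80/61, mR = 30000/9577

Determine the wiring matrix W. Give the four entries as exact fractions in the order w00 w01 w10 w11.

obs A: pose=(7,1,E) → sL=80/13, sR=80, mL=40/13, mR=600/13
obs B: pose=(8,7,W) → sL=160/61, sR=160/157, mL=80/61, mR=30000/9577
sensor matrix S = [[80/13, 80], [160/61, 160/157]]; det S = -25344000/124501
solve [mL_A; mL_B] = S·[w00; w01] and [mR_A; mR_B] = S·[w10; w11]:
  w00 = 1/2, w01 = 0, w10 = 1, w11 = 1/2

1/2 0 1 1/2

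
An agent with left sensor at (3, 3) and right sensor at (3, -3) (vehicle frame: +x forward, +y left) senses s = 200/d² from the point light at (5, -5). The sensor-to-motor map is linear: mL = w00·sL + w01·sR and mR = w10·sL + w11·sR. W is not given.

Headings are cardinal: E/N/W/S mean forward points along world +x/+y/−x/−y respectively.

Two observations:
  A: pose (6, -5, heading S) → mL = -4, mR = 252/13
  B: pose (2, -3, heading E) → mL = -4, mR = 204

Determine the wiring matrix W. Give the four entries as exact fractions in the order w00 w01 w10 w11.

obs A: pose=(6,-5,S) → sL=8, sR=200/13, mL=-4, mR=252/13
obs B: pose=(2,-3,E) → sL=8, sR=200, mL=-4, mR=204
sensor matrix S = [[8, 200/13], [8, 200]]; det S = 19200/13
solve [mL_A; mL_B] = S·[w00; w01] and [mR_A; mR_B] = S·[w10; w11]:
  w00 = -1/2, w01 = 0, w10 = 1/2, w11 = 1

-1/2 0 1/2 1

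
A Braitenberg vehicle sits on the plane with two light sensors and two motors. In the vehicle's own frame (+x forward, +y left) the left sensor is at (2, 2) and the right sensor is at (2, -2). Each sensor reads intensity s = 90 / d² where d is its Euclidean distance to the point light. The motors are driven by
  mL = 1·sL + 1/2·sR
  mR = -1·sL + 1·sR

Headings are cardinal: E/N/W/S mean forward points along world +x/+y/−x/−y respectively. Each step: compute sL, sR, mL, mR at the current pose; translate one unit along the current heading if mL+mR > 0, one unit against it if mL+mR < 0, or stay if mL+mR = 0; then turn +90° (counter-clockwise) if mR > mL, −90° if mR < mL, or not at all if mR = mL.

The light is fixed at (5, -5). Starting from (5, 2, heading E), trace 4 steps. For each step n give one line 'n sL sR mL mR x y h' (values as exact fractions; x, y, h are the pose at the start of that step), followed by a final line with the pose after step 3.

0 18/17 90/29 1287/493 1008/493 5 2 E
1 45/17 45/13 1935/442 180/221 6 2 S
2 90/17 18/13 1323/221 -864/221 6 1 W
3 45/34 45/34 135/68 0 5 1 N
final 5 2 E

n=0: pose=(5,2,E); sL=18/17, sR=90/29; mL=1287/493, mR=1008/493; mL+mR=135/29 → advance +1; mR−mL=-279/493 → turn -1·90°
n=1: pose=(6,2,S); sL=45/17, sR=45/13; mL=1935/442, mR=180/221; mL+mR=135/26 → advance +1; mR−mL=-1575/442 → turn -1·90°
n=2: pose=(6,1,W); sL=90/17, sR=18/13; mL=1323/221, mR=-864/221; mL+mR=27/13 → advance +1; mR−mL=-2187/221 → turn -1·90°
n=3: pose=(5,1,N); sL=45/34, sR=45/34; mL=135/68, mR=0; mL+mR=135/68 → advance +1; mR−mL=-135/68 → turn -1·90°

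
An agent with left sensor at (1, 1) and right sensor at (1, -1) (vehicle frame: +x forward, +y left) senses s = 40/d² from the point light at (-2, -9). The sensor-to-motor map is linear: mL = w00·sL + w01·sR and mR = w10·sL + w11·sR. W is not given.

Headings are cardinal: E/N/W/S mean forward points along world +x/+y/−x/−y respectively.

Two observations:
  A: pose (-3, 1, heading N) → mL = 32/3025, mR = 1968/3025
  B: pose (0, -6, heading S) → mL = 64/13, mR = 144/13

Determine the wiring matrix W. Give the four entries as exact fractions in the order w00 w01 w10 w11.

obs A: pose=(-3,1,N) → sL=8/25, sR=40/121, mL=32/3025, mR=1968/3025
obs B: pose=(0,-6,S) → sL=40/13, sR=8, mL=64/13, mR=144/13
sensor matrix S = [[8/25, 40/121], [40/13, 8]]; det S = 60672/39325
solve [mL_A; mL_B] = S·[w00; w01] and [mR_A; mR_B] = S·[w10; w11]:
  w00 = -1, w01 = 1, w10 = 1, w11 = 1

-1 1 1 1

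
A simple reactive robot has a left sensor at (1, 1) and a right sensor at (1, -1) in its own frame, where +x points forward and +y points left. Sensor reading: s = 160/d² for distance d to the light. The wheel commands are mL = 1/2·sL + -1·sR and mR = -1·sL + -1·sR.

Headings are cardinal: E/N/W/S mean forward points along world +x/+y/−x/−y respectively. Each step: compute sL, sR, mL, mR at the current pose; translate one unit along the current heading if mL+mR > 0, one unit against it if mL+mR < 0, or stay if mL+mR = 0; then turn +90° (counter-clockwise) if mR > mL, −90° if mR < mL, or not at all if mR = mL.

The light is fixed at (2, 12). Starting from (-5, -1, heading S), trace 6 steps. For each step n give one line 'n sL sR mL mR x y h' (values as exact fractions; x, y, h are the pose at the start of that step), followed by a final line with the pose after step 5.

n=0: pose=(-5,-1,S); sL=20/29, sR=8/13; mL=-102/377, mR=-492/377; mL+mR=-594/377 → advance -1; mR−mL=-30/29 → turn -1·90°
n=1: pose=(-5,0,W); sL=160/233, sR=32/37; mL=-4496/8621, mR=-13376/8621; mL+mR=-17872/8621 → advance -1; mR−mL=-240/233 → turn -1·90°
n=2: pose=(-4,0,N); sL=16/17, sR=80/73; mL=-776/1241, mR=-2528/1241; mL+mR=-3304/1241 → advance -1; mR−mL=-24/17 → turn -1·90°
n=3: pose=(-4,-1,E); sL=160/169, sR=160/221; mL=-720/2873, mR=-4800/2873; mL+mR=-5520/2873 → advance -1; mR−mL=-240/169 → turn -1·90°
n=4: pose=(-5,-1,S); sL=20/29, sR=8/13; mL=-102/377, mR=-492/377; mL+mR=-594/377 → advance -1; mR−mL=-30/29 → turn -1·90°
n=5: pose=(-5,0,W); sL=160/233, sR=32/37; mL=-4496/8621, mR=-13376/8621; mL+mR=-17872/8621 → advance -1; mR−mL=-240/233 → turn -1·90°

0 20/29 8/13 -102/377 -492/377 -5 -1 S
1 160/233 32/37 -4496/8621 -13376/8621 -5 0 W
2 16/17 80/73 -776/1241 -2528/1241 -4 0 N
3 160/169 160/221 -720/2873 -4800/2873 -4 -1 E
4 20/29 8/13 -102/377 -492/377 -5 -1 S
5 160/233 32/37 -4496/8621 -13376/8621 -5 0 W
final -4 0 N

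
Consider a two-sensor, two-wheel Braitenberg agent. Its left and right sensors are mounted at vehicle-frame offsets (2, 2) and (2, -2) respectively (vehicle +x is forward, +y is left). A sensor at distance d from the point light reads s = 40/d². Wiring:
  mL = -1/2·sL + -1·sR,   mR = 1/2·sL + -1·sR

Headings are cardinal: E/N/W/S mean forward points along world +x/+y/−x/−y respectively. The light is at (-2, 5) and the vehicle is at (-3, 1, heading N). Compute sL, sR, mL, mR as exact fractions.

40/13 8 -124/13 -84/13

left sensor world pos  = (-5, 3); dL² = 13
right sensor world pos = (-1, 3); dR² = 5
sL = 40/13 = 40/13
sR = 40/5 = 8
mL = -1/2·sL + -1·sR = -124/13
mR = 1/2·sL + -1·sR = -84/13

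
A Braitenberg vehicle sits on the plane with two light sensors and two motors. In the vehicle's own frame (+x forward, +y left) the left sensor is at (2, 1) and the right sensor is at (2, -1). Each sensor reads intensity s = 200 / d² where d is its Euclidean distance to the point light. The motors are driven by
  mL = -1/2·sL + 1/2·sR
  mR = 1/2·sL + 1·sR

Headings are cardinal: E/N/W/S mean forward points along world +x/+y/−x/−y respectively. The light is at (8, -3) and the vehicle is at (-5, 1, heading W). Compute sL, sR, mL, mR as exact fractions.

left sensor world pos  = (-7, 0); dL² = 234
right sensor world pos = (-7, 2); dR² = 250
sL = 200/234 = 100/117
sR = 200/250 = 4/5
mL = -1/2·sL + 1/2·sR = -16/585
mR = 1/2·sL + 1·sR = 718/585

100/117 4/5 -16/585 718/585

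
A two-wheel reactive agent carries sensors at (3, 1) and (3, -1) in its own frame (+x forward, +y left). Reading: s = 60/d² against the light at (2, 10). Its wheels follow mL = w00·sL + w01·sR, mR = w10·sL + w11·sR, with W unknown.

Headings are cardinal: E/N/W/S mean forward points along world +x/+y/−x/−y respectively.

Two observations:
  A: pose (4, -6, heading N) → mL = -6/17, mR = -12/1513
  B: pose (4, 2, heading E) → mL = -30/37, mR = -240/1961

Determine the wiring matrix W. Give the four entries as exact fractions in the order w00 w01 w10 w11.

-1 0 -1/2 1/2

obs A: pose=(4,-6,N) → sL=6/17, sR=30/89, mL=-6/17, mR=-12/1513
obs B: pose=(4,2,E) → sL=30/37, sR=30/53, mL=-30/37, mR=-240/1961
sensor matrix S = [[6/17, 30/89], [30/37, 30/53]]; det S = -218160/2966993
solve [mL_A; mL_B] = S·[w00; w01] and [mR_A; mR_B] = S·[w10; w11]:
  w00 = -1, w01 = 0, w10 = -1/2, w11 = 1/2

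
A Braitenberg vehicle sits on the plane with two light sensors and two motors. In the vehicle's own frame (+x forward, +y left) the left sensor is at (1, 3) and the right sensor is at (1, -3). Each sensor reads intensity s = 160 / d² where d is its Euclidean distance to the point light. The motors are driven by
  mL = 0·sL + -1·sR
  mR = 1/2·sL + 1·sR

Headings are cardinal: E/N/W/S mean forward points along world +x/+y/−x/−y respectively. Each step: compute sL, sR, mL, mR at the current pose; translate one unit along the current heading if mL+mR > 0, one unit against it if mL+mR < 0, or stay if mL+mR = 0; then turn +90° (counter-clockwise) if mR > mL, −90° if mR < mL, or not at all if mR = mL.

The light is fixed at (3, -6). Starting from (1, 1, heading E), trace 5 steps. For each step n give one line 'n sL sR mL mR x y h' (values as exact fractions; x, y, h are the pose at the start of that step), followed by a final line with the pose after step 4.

n=0: pose=(1,1,E); sL=160/101, sR=160/17; mL=-160/17, mR=17520/1717; mL+mR=80/101 → advance +1; mR−mL=33680/1717 → turn +1·90°
n=1: pose=(2,1,N); sL=2, sR=40/17; mL=-40/17, mR=57/17; mL+mR=1 → advance +1; mR−mL=97/17 → turn +1·90°
n=2: pose=(2,2,W); sL=160/29, sR=32/25; mL=-32/25, mR=2928/725; mL+mR=80/29 → advance +1; mR−mL=3856/725 → turn +1·90°
n=3: pose=(1,2,S); sL=16/5, sR=80/37; mL=-80/37, mR=696/185; mL+mR=8/5 → advance +1; mR−mL=1096/185 → turn +1·90°
n=4: pose=(1,1,E); sL=160/101, sR=160/17; mL=-160/17, mR=17520/1717; mL+mR=80/101 → advance +1; mR−mL=33680/1717 → turn +1·90°

0 160/101 160/17 -160/17 17520/1717 1 1 E
1 2 40/17 -40/17 57/17 2 1 N
2 160/29 32/25 -32/25 2928/725 2 2 W
3 16/5 80/37 -80/37 696/185 1 2 S
4 160/101 160/17 -160/17 17520/1717 1 1 E
final 2 1 N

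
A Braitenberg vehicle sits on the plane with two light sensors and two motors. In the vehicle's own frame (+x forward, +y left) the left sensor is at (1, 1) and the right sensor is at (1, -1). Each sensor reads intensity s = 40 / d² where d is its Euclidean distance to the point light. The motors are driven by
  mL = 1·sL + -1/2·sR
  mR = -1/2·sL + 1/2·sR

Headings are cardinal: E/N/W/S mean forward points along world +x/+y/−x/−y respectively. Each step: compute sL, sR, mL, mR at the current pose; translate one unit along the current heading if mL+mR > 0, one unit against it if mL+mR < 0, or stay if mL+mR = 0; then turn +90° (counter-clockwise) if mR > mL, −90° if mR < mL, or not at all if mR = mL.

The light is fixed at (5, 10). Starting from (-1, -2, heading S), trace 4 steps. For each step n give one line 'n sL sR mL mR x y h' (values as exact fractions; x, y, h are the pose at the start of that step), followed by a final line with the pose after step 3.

n=0: pose=(-1,-2,S); sL=20/97, sR=20/109; mL=1210/10573, mR=-120/10573; mL+mR=10/97 → advance +1; mR−mL=-1330/10573 → turn -1·90°
n=1: pose=(-1,-3,W); sL=8/49, sR=40/193; mL=564/9457, mR=208/9457; mL+mR=4/49 → advance +1; mR−mL=-356/9457 → turn -1·90°
n=2: pose=(-2,-3,N); sL=5/26, sR=2/9; mL=19/234, mR=7/468; mL+mR=5/52 → advance +1; mR−mL=-31/468 → turn -1·90°
n=3: pose=(-2,-2,E); sL=40/157, sR=8/41; mL=1012/6437, mR=-192/6437; mL+mR=20/157 → advance +1; mR−mL=-1204/6437 → turn -1·90°

0 20/97 20/109 1210/10573 -120/10573 -1 -2 S
1 8/49 40/193 564/9457 208/9457 -1 -3 W
2 5/26 2/9 19/234 7/468 -2 -3 N
3 40/157 8/41 1012/6437 -192/6437 -2 -2 E
final -1 -2 S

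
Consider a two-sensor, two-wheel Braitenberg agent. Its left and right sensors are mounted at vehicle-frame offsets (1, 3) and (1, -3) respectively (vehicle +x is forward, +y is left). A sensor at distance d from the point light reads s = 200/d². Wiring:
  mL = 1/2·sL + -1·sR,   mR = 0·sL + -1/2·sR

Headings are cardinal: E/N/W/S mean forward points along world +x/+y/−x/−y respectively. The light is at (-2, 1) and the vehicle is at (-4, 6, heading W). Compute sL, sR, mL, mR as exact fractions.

200/13 200/73 4700/949 -100/73

left sensor world pos  = (-5, 3); dL² = 13
right sensor world pos = (-5, 9); dR² = 73
sL = 200/13 = 200/13
sR = 200/73 = 200/73
mL = 1/2·sL + -1·sR = 4700/949
mR = 0·sL + -1/2·sR = -100/73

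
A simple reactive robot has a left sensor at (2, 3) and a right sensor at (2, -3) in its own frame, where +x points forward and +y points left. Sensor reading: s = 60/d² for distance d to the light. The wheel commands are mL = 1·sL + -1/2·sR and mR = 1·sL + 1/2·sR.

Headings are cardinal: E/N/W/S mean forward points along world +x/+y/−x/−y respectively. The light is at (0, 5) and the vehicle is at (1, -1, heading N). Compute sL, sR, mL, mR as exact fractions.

3 15/8 33/16 63/16

left sensor world pos  = (-2, 1); dL² = 20
right sensor world pos = (4, 1); dR² = 32
sL = 60/20 = 3
sR = 60/32 = 15/8
mL = 1·sL + -1/2·sR = 33/16
mR = 1·sL + 1/2·sR = 63/16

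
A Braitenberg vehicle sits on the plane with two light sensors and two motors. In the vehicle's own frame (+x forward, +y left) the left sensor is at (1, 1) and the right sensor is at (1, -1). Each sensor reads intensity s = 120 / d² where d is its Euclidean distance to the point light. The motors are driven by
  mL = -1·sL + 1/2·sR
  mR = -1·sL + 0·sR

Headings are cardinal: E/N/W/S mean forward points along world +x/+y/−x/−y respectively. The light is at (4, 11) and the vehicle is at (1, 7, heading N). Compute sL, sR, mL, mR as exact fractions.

left sensor world pos  = (0, 8); dL² = 25
right sensor world pos = (2, 8); dR² = 13
sL = 120/25 = 24/5
sR = 120/13 = 120/13
mL = -1·sL + 1/2·sR = -12/65
mR = -1·sL + 0·sR = -24/5

24/5 120/13 -12/65 -24/5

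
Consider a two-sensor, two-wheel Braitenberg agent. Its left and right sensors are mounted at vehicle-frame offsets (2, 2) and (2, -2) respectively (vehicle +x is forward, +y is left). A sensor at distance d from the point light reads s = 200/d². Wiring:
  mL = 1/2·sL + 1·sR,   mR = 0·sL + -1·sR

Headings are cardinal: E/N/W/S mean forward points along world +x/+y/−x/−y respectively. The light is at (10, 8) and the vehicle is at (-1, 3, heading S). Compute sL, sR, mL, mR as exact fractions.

20/13 100/109 2390/1417 -100/109

left sensor world pos  = (1, 1); dL² = 130
right sensor world pos = (-3, 1); dR² = 218
sL = 200/130 = 20/13
sR = 200/218 = 100/109
mL = 1/2·sL + 1·sR = 2390/1417
mR = 0·sL + -1·sR = -100/109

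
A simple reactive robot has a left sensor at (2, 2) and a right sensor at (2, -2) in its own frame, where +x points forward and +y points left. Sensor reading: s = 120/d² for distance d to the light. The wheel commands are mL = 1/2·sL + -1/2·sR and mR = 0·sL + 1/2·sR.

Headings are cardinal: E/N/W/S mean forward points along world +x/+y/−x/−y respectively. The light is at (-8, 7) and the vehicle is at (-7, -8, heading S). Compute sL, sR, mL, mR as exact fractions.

left sensor world pos  = (-5, -10); dL² = 298
right sensor world pos = (-9, -10); dR² = 290
sL = 120/298 = 60/149
sR = 120/290 = 12/29
mL = 1/2·sL + -1/2·sR = -24/4321
mR = 0·sL + 1/2·sR = 6/29

60/149 12/29 -24/4321 6/29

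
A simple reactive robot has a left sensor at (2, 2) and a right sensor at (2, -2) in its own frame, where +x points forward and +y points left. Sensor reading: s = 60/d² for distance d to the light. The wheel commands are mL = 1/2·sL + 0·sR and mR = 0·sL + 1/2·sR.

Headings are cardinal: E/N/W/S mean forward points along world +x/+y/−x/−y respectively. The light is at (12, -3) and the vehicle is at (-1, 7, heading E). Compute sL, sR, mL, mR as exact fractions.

12/53 12/37 6/53 6/37

left sensor world pos  = (1, 9); dL² = 265
right sensor world pos = (1, 5); dR² = 185
sL = 60/265 = 12/53
sR = 60/185 = 12/37
mL = 1/2·sL + 0·sR = 6/53
mR = 0·sL + 1/2·sR = 6/37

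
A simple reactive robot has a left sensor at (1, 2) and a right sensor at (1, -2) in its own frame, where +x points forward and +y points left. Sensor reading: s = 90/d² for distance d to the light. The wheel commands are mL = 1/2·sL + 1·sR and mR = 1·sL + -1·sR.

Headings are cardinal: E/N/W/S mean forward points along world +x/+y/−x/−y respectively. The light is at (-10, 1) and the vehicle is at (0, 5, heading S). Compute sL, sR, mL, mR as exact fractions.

left sensor world pos  = (2, 4); dL² = 153
right sensor world pos = (-2, 4); dR² = 73
sL = 90/153 = 10/17
sR = 90/73 = 90/73
mL = 1/2·sL + 1·sR = 1895/1241
mR = 1·sL + -1·sR = -800/1241

10/17 90/73 1895/1241 -800/1241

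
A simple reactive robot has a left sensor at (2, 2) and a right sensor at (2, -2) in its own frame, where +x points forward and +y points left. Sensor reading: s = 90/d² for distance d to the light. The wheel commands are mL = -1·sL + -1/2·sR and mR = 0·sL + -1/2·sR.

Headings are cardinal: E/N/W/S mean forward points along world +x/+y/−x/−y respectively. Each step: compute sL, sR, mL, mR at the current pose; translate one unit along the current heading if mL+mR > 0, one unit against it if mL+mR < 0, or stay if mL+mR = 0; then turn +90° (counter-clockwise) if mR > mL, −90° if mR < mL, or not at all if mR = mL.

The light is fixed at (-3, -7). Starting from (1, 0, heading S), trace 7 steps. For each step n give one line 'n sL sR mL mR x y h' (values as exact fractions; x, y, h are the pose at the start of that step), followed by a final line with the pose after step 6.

n=0: pose=(1,0,S); sL=90/61, sR=90/29; mL=-5355/1769, mR=-45/29; mL+mR=-8100/1769 → advance -1; mR−mL=90/61 → turn +1·90°
n=1: pose=(1,1,E); sL=45/68, sR=5/4; mL=-175/136, mR=-5/8; mL+mR=-65/34 → advance -1; mR−mL=45/68 → turn +1·90°
n=2: pose=(0,1,N); sL=90/101, sR=18/25; mL=-3159/2525, mR=-9/25; mL+mR=-4068/2525 → advance -1; mR−mL=90/101 → turn +1·90°
n=3: pose=(0,0,W); sL=45/13, sR=45/41; mL=-4275/1066, mR=-45/82; mL+mR=-2430/533 → advance -1; mR−mL=45/13 → turn +1·90°
n=4: pose=(1,0,S); sL=90/61, sR=90/29; mL=-5355/1769, mR=-45/29; mL+mR=-8100/1769 → advance -1; mR−mL=90/61 → turn +1·90°
n=5: pose=(1,1,E); sL=45/68, sR=5/4; mL=-175/136, mR=-5/8; mL+mR=-65/34 → advance -1; mR−mL=45/68 → turn +1·90°
n=6: pose=(0,1,N); sL=90/101, sR=18/25; mL=-3159/2525, mR=-9/25; mL+mR=-4068/2525 → advance -1; mR−mL=90/101 → turn +1·90°

0 90/61 90/29 -5355/1769 -45/29 1 0 S
1 45/68 5/4 -175/136 -5/8 1 1 E
2 90/101 18/25 -3159/2525 -9/25 0 1 N
3 45/13 45/41 -4275/1066 -45/82 0 0 W
4 90/61 90/29 -5355/1769 -45/29 1 0 S
5 45/68 5/4 -175/136 -5/8 1 1 E
6 90/101 18/25 -3159/2525 -9/25 0 1 N
final 0 0 W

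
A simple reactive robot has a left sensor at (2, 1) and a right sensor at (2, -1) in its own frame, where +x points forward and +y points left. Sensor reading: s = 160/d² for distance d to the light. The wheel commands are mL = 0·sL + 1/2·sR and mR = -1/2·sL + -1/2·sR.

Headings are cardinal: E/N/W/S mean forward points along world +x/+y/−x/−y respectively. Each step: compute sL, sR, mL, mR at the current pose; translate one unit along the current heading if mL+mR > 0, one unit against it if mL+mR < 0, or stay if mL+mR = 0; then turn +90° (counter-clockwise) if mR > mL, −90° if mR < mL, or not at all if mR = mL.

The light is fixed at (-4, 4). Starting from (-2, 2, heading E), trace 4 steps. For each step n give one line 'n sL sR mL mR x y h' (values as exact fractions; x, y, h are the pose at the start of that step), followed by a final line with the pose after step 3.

0 160/17 32/5 16/5 -672/85 -2 2 E
1 8 10 5 -9 -3 2 S
2 32 160 80 -96 -3 3 W
3 80 16 8 -48 -2 3 N
final -2 2 E

n=0: pose=(-2,2,E); sL=160/17, sR=32/5; mL=16/5, mR=-672/85; mL+mR=-80/17 → advance -1; mR−mL=-944/85 → turn -1·90°
n=1: pose=(-3,2,S); sL=8, sR=10; mL=5, mR=-9; mL+mR=-4 → advance -1; mR−mL=-14 → turn -1·90°
n=2: pose=(-3,3,W); sL=32, sR=160; mL=80, mR=-96; mL+mR=-16 → advance -1; mR−mL=-176 → turn -1·90°
n=3: pose=(-2,3,N); sL=80, sR=16; mL=8, mR=-48; mL+mR=-40 → advance -1; mR−mL=-56 → turn -1·90°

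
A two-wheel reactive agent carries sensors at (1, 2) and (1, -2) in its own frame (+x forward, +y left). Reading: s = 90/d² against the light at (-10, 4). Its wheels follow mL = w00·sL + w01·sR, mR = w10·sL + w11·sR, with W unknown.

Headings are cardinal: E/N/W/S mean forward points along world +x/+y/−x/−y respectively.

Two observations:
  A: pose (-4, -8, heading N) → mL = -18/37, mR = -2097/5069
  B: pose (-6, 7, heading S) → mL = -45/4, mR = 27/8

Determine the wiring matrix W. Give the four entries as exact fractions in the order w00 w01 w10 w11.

obs A: pose=(-4,-8,N) → sL=90/137, sR=18/37, mL=-18/37, mR=-2097/5069
obs B: pose=(-6,7,S) → sL=9/4, sR=45/4, mL=-45/4, mR=27/8
sensor matrix S = [[90/137, 18/37], [9/4, 45/4]]; det S = 31914/5069
solve [mL_A; mL_B] = S·[w00; w01] and [mR_A; mR_B] = S·[w10; w11]:
  w00 = 0, w01 = -1, w10 = -1, w11 = 1/2

0 -1 -1 1/2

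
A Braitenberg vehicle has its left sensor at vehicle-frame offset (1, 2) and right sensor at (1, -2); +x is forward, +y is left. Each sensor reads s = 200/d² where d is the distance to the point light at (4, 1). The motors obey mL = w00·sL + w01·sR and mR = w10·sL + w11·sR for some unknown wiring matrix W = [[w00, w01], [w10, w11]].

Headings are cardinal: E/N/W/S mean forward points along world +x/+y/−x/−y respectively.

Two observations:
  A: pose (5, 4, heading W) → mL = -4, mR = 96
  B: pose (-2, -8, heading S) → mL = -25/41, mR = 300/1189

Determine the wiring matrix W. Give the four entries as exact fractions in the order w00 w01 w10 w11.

obs A: pose=(5,4,W) → sL=200, sR=8, mL=-4, mR=96
obs B: pose=(-2,-8,S) → sL=50/29, sR=50/41, mL=-25/41, mR=300/1189
sensor matrix S = [[200, 8], [50/29, 50/41]]; det S = 273600/1189
solve [mL_A; mL_B] = S·[w00; w01] and [mR_A; mR_B] = S·[w10; w11]:
  w00 = 0, w01 = -1/2, w10 = 1/2, w11 = -1/2

0 -1/2 1/2 -1/2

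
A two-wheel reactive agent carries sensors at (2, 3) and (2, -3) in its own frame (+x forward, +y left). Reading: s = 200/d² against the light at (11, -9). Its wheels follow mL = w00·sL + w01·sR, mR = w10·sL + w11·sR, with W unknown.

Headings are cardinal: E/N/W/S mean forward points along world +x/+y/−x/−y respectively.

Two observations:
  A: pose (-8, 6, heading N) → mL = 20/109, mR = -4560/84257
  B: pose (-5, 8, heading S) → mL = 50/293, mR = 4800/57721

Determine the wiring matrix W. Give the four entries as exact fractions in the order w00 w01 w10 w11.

0 1/2 1/2 -1/2

obs A: pose=(-8,6,N) → sL=200/773, sR=40/109, mL=20/109, mR=-4560/84257
obs B: pose=(-5,8,S) → sL=100/197, sR=100/293, mL=50/293, mR=4800/57721
sensor matrix S = [[200/773, 40/109], [100/197, 100/293]]; det S = -476496000/4863398297
solve [mL_A; mL_B] = S·[w00; w01] and [mR_A; mR_B] = S·[w10; w11]:
  w00 = 0, w01 = 1/2, w10 = 1/2, w11 = -1/2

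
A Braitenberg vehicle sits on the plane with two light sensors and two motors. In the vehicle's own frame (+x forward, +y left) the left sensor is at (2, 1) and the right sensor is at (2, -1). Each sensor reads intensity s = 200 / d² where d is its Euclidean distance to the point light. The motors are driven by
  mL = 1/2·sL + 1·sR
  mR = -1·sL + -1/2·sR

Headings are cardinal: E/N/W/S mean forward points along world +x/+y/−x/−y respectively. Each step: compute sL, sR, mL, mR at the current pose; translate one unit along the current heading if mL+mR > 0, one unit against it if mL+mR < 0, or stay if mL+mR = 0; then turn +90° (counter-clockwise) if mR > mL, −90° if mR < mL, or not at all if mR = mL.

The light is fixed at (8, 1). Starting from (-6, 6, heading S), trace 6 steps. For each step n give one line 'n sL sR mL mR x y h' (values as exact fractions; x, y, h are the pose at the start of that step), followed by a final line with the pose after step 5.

0 100/89 100/117 14750/10413 -16150/10413 -6 6 S
1 200/281 40/61 17340/17141 -17820/17141 -6 7 W
2 10/13 25/26 35/26 -5/4 -5 7 N
3 40/37 200/157 10540/5809 -9980/5809 -5 8 E
4 100/73 100/97 12150/7081 -13350/7081 -4 8 S
5 40/49 200/277 15340/13573 -15980/13573 -4 9 W
final -3 9 N

n=0: pose=(-6,6,S); sL=100/89, sR=100/117; mL=14750/10413, mR=-16150/10413; mL+mR=-1400/10413 → advance -1; mR−mL=-10300/3471 → turn -1·90°
n=1: pose=(-6,7,W); sL=200/281, sR=40/61; mL=17340/17141, mR=-17820/17141; mL+mR=-480/17141 → advance -1; mR−mL=-35160/17141 → turn -1·90°
n=2: pose=(-5,7,N); sL=10/13, sR=25/26; mL=35/26, mR=-5/4; mL+mR=5/52 → advance +1; mR−mL=-135/52 → turn -1·90°
n=3: pose=(-5,8,E); sL=40/37, sR=200/157; mL=10540/5809, mR=-9980/5809; mL+mR=560/5809 → advance +1; mR−mL=-20520/5809 → turn -1·90°
n=4: pose=(-4,8,S); sL=100/73, sR=100/97; mL=12150/7081, mR=-13350/7081; mL+mR=-1200/7081 → advance -1; mR−mL=-25500/7081 → turn -1·90°
n=5: pose=(-4,9,W); sL=40/49, sR=200/277; mL=15340/13573, mR=-15980/13573; mL+mR=-640/13573 → advance -1; mR−mL=-31320/13573 → turn -1·90°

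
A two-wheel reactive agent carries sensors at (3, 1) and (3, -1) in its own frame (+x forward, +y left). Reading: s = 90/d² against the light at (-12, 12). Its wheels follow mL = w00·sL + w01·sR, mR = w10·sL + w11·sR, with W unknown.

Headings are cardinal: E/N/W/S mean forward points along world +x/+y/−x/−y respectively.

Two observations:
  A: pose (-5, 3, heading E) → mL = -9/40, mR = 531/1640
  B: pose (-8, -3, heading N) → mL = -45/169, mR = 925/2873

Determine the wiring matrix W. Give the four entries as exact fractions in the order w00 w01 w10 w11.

0 -1/2 1 -1/2

obs A: pose=(-5,3,E) → sL=45/82, sR=9/20, mL=-9/40, mR=531/1640
obs B: pose=(-8,-3,N) → sL=10/17, sR=90/169, mL=-45/169, mR=925/2873
sensor matrix S = [[45/82, 9/20], [10/17, 90/169]]; det S = 6489/235586
solve [mL_A; mL_B] = S·[w00; w01] and [mR_A; mR_B] = S·[w10; w11]:
  w00 = 0, w01 = -1/2, w10 = 1, w11 = -1/2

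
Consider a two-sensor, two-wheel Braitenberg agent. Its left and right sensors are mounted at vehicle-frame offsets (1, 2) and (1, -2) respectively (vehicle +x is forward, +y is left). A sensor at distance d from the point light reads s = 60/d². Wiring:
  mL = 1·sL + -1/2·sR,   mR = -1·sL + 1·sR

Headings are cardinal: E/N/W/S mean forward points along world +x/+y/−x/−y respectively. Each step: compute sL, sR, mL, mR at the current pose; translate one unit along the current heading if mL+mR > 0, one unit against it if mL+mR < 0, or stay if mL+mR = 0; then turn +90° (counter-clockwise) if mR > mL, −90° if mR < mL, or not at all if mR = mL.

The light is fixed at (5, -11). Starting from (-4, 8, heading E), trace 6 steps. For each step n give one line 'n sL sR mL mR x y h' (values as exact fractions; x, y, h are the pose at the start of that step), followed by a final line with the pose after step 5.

0 12/101 60/353 1206/35653 1824/35653 -4 8 E
1 3/25 15/109 279/5450 48/2725 -3 8 N
2 60/533 60/373 6390/198809 9600/198809 -3 9 E
3 10/87 30/233 1025/20271 280/20271 -2 9 N
4 12/113 60/397 1374/44861 2016/44861 -2 10 E
5 15/137 3/25 339/6850 36/3425 -1 10 N
final -1 11 E

n=0: pose=(-4,8,E); sL=12/101, sR=60/353; mL=1206/35653, mR=1824/35653; mL+mR=30/353 → advance +1; mR−mL=618/35653 → turn +1·90°
n=1: pose=(-3,8,N); sL=3/25, sR=15/109; mL=279/5450, mR=48/2725; mL+mR=15/218 → advance +1; mR−mL=-183/5450 → turn -1·90°
n=2: pose=(-3,9,E); sL=60/533, sR=60/373; mL=6390/198809, mR=9600/198809; mL+mR=30/373 → advance +1; mR−mL=3210/198809 → turn +1·90°
n=3: pose=(-2,9,N); sL=10/87, sR=30/233; mL=1025/20271, mR=280/20271; mL+mR=15/233 → advance +1; mR−mL=-745/20271 → turn -1·90°
n=4: pose=(-2,10,E); sL=12/113, sR=60/397; mL=1374/44861, mR=2016/44861; mL+mR=30/397 → advance +1; mR−mL=642/44861 → turn +1·90°
n=5: pose=(-1,10,N); sL=15/137, sR=3/25; mL=339/6850, mR=36/3425; mL+mR=3/50 → advance +1; mR−mL=-267/6850 → turn -1·90°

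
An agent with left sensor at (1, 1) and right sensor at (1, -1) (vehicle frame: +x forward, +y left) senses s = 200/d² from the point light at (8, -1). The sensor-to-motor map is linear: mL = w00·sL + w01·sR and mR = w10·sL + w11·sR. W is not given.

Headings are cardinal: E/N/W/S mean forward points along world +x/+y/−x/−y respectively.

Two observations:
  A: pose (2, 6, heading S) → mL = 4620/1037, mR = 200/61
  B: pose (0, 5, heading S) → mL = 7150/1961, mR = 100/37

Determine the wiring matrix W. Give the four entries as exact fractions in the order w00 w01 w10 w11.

obs A: pose=(2,6,S) → sL=200/61, sR=40/17, mL=4620/1037, mR=200/61
obs B: pose=(0,5,S) → sL=100/37, sR=100/53, mL=7150/1961, mR=100/37
sensor matrix S = [[200/61, 40/17], [100/37, 100/53]]; det S = -352000/2033557
solve [mL_A; mL_B] = S·[w00; w01] and [mR_A; mR_B] = S·[w10; w11]:
  w00 = 1, w01 = 1/2, w10 = 1, w11 = 0

1 1/2 1 0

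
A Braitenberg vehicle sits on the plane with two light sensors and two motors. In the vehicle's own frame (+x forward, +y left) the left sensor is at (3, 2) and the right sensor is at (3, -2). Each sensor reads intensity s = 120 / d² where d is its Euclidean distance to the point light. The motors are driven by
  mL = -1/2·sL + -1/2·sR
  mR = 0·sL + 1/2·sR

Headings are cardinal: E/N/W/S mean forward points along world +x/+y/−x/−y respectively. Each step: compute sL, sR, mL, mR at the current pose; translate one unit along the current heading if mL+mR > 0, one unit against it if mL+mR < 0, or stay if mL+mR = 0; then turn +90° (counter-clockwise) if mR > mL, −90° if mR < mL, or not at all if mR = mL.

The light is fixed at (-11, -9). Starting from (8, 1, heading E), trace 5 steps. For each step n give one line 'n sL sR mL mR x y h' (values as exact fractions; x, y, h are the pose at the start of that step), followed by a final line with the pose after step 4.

n=0: pose=(8,1,E); sL=30/157, sR=30/137; mL=-4410/21509, mR=15/137; mL+mR=-15/157 → advance -1; mR−mL=6765/21509 → turn +1·90°
n=1: pose=(7,1,N); sL=24/85, sR=120/569; mL=-11928/48365, mR=60/569; mL+mR=-12/85 → advance -1; mR−mL=17028/48365 → turn +1·90°
n=2: pose=(7,0,W); sL=60/137, sR=60/173; mL=-9300/23701, mR=30/173; mL+mR=-30/137 → advance -1; mR−mL=13410/23701 → turn +1·90°
n=3: pose=(8,0,S); sL=40/159, sR=24/65; mL=-3208/10335, mR=12/65; mL+mR=-20/159 → advance -1; mR−mL=5116/10335 → turn +1·90°
n=4: pose=(8,1,E); sL=30/157, sR=30/137; mL=-4410/21509, mR=15/137; mL+mR=-15/157 → advance -1; mR−mL=6765/21509 → turn +1·90°

0 30/157 30/137 -4410/21509 15/137 8 1 E
1 24/85 120/569 -11928/48365 60/569 7 1 N
2 60/137 60/173 -9300/23701 30/173 7 0 W
3 40/159 24/65 -3208/10335 12/65 8 0 S
4 30/157 30/137 -4410/21509 15/137 8 1 E
final 7 1 N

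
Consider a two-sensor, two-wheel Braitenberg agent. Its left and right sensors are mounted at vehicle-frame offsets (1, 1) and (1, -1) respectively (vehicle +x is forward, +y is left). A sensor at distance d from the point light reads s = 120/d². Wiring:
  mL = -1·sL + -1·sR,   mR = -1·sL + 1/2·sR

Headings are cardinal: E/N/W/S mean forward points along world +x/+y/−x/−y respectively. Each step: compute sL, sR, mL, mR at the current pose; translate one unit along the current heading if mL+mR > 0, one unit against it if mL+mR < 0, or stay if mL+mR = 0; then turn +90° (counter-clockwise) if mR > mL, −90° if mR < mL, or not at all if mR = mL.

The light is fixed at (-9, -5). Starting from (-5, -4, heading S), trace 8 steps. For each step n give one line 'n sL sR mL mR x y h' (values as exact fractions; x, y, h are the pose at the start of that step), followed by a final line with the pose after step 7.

0 24/5 40/3 -272/15 28/15 -5 -4 S
1 60/17 60/13 -1800/221 -270/221 -5 -3 E
2 120/13 24/5 -912/65 -444/65 -6 -3 N
3 30 15 -45 -45/2 -6 -4 W
4 24/5 40/3 -272/15 28/15 -5 -4 S
5 60/17 60/13 -1800/221 -270/221 -5 -3 E
6 120/13 24/5 -912/65 -444/65 -6 -3 N
7 30 15 -45 -45/2 -6 -4 W
final -5 -4 S

n=0: pose=(-5,-4,S); sL=24/5, sR=40/3; mL=-272/15, mR=28/15; mL+mR=-244/15 → advance -1; mR−mL=20 → turn +1·90°
n=1: pose=(-5,-3,E); sL=60/17, sR=60/13; mL=-1800/221, mR=-270/221; mL+mR=-2070/221 → advance -1; mR−mL=90/13 → turn +1·90°
n=2: pose=(-6,-3,N); sL=120/13, sR=24/5; mL=-912/65, mR=-444/65; mL+mR=-1356/65 → advance -1; mR−mL=36/5 → turn +1·90°
n=3: pose=(-6,-4,W); sL=30, sR=15; mL=-45, mR=-45/2; mL+mR=-135/2 → advance -1; mR−mL=45/2 → turn +1·90°
n=4: pose=(-5,-4,S); sL=24/5, sR=40/3; mL=-272/15, mR=28/15; mL+mR=-244/15 → advance -1; mR−mL=20 → turn +1·90°
n=5: pose=(-5,-3,E); sL=60/17, sR=60/13; mL=-1800/221, mR=-270/221; mL+mR=-2070/221 → advance -1; mR−mL=90/13 → turn +1·90°
n=6: pose=(-6,-3,N); sL=120/13, sR=24/5; mL=-912/65, mR=-444/65; mL+mR=-1356/65 → advance -1; mR−mL=36/5 → turn +1·90°
n=7: pose=(-6,-4,W); sL=30, sR=15; mL=-45, mR=-45/2; mL+mR=-135/2 → advance -1; mR−mL=45/2 → turn +1·90°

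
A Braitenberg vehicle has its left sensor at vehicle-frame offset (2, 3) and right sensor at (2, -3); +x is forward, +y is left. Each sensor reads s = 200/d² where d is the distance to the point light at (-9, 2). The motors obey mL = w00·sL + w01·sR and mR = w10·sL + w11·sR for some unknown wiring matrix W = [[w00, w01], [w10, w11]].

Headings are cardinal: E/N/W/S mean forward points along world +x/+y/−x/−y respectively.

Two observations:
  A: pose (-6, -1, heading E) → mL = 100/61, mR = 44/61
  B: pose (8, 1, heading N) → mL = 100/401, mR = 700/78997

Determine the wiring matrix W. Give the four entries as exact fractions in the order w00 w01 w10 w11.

obs A: pose=(-6,-1,E) → sL=8, sR=200/61, mL=100/61, mR=44/61
obs B: pose=(8,1,N) → sL=200/197, sR=200/401, mL=100/401, mR=700/78997
sensor matrix S = [[8, 200/61], [200/197, 200/401]]; det S = 3187200/4818817
solve [mL_A; mL_B] = S·[w00; w01] and [mR_A; mR_B] = S·[w10; w11]:
  w00 = 0, w01 = 1/2, w10 = 1/2, w11 = -1

0 1/2 1/2 -1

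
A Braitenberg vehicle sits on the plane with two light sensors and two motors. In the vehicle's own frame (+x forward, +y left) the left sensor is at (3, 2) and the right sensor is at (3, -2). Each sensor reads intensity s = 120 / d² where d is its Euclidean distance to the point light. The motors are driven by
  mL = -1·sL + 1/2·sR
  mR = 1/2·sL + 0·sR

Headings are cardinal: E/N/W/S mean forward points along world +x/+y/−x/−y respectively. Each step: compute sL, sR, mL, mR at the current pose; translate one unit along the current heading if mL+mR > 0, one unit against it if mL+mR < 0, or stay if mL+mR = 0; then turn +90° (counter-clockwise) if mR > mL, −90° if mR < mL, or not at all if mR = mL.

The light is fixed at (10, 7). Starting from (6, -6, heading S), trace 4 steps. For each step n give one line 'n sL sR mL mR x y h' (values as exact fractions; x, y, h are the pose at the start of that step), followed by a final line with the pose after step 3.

0 6/13 30/73 -243/949 3/13 6 -6 S
1 120/101 120/197 -17580/19897 60/101 6 -5 E
2 12/13 4/3 -10/39 6/13 5 -5 N
3 120/233 24/29 -684/6757 60/233 5 -4 W
final 4 -4 S

n=0: pose=(6,-6,S); sL=6/13, sR=30/73; mL=-243/949, mR=3/13; mL+mR=-24/949 → advance -1; mR−mL=462/949 → turn +1·90°
n=1: pose=(6,-5,E); sL=120/101, sR=120/197; mL=-17580/19897, mR=60/101; mL+mR=-5760/19897 → advance -1; mR−mL=29400/19897 → turn +1·90°
n=2: pose=(5,-5,N); sL=12/13, sR=4/3; mL=-10/39, mR=6/13; mL+mR=8/39 → advance +1; mR−mL=28/39 → turn +1·90°
n=3: pose=(5,-4,W); sL=120/233, sR=24/29; mL=-684/6757, mR=60/233; mL+mR=1056/6757 → advance +1; mR−mL=2424/6757 → turn +1·90°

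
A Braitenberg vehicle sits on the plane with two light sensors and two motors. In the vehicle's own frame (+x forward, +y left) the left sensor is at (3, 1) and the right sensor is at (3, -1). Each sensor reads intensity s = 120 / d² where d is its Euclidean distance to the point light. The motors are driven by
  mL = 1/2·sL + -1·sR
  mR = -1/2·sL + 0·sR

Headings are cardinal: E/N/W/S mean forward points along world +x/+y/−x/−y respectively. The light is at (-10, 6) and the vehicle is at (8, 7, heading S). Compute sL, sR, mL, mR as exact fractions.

left sensor world pos  = (9, 4); dL² = 365
right sensor world pos = (7, 4); dR² = 293
sL = 120/365 = 24/73
sR = 120/293 = 120/293
mL = 1/2·sL + -1·sR = -5244/21389
mR = -1/2·sL + 0·sR = -12/73

24/73 120/293 -5244/21389 -12/73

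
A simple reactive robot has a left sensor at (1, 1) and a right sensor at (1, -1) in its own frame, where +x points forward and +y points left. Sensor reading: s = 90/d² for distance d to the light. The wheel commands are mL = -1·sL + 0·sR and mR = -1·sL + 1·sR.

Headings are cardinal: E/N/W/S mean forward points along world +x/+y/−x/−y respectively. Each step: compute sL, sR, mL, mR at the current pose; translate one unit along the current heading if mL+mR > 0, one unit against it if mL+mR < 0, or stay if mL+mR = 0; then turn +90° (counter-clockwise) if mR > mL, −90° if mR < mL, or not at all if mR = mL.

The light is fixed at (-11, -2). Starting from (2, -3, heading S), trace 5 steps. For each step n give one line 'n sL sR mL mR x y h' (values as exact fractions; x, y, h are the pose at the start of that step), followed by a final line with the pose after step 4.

n=0: pose=(2,-3,S); sL=9/20, sR=45/74; mL=-9/20, mR=117/740; mL+mR=-54/185 → advance -1; mR−mL=45/74 → turn +1·90°
n=1: pose=(2,-2,E); sL=90/197, sR=90/197; mL=-90/197, mR=0; mL+mR=-90/197 → advance -1; mR−mL=90/197 → turn +1·90°
n=2: pose=(1,-2,N); sL=45/61, sR=9/17; mL=-45/61, mR=-216/1037; mL+mR=-981/1037 → advance -1; mR−mL=9/17 → turn +1·90°
n=3: pose=(1,-3,W); sL=18/25, sR=90/121; mL=-18/25, mR=72/3025; mL+mR=-2106/3025 → advance -1; mR−mL=90/121 → turn +1·90°
n=4: pose=(2,-3,S); sL=9/20, sR=45/74; mL=-9/20, mR=117/740; mL+mR=-54/185 → advance -1; mR−mL=45/74 → turn +1·90°

0 9/20 45/74 -9/20 117/740 2 -3 S
1 90/197 90/197 -90/197 0 2 -2 E
2 45/61 9/17 -45/61 -216/1037 1 -2 N
3 18/25 90/121 -18/25 72/3025 1 -3 W
4 9/20 45/74 -9/20 117/740 2 -3 S
final 2 -2 E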